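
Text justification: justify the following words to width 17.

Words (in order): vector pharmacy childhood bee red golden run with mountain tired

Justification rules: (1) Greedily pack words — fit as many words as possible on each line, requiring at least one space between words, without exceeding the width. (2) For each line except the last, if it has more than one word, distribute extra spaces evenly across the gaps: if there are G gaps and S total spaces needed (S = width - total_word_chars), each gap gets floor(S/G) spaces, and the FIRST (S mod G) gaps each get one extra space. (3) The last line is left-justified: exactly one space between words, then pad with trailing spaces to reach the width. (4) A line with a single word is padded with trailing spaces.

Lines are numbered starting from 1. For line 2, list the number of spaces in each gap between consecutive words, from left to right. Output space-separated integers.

Answer: 1 1

Derivation:
Line 1: ['vector', 'pharmacy'] (min_width=15, slack=2)
Line 2: ['childhood', 'bee', 'red'] (min_width=17, slack=0)
Line 3: ['golden', 'run', 'with'] (min_width=15, slack=2)
Line 4: ['mountain', 'tired'] (min_width=14, slack=3)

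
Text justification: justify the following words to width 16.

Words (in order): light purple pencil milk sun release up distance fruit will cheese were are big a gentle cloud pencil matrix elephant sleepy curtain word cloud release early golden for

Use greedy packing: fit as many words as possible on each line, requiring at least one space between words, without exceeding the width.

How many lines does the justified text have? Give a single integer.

Answer: 12

Derivation:
Line 1: ['light', 'purple'] (min_width=12, slack=4)
Line 2: ['pencil', 'milk', 'sun'] (min_width=15, slack=1)
Line 3: ['release', 'up'] (min_width=10, slack=6)
Line 4: ['distance', 'fruit'] (min_width=14, slack=2)
Line 5: ['will', 'cheese', 'were'] (min_width=16, slack=0)
Line 6: ['are', 'big', 'a', 'gentle'] (min_width=16, slack=0)
Line 7: ['cloud', 'pencil'] (min_width=12, slack=4)
Line 8: ['matrix', 'elephant'] (min_width=15, slack=1)
Line 9: ['sleepy', 'curtain'] (min_width=14, slack=2)
Line 10: ['word', 'cloud'] (min_width=10, slack=6)
Line 11: ['release', 'early'] (min_width=13, slack=3)
Line 12: ['golden', 'for'] (min_width=10, slack=6)
Total lines: 12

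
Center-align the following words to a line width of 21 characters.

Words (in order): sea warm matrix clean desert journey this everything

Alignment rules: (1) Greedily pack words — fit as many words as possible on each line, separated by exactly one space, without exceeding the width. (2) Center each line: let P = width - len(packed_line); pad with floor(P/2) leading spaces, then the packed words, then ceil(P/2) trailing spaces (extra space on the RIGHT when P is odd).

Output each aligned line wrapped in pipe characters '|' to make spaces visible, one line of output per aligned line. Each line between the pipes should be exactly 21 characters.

Answer: |sea warm matrix clean|
| desert journey this |
|     everything      |

Derivation:
Line 1: ['sea', 'warm', 'matrix', 'clean'] (min_width=21, slack=0)
Line 2: ['desert', 'journey', 'this'] (min_width=19, slack=2)
Line 3: ['everything'] (min_width=10, slack=11)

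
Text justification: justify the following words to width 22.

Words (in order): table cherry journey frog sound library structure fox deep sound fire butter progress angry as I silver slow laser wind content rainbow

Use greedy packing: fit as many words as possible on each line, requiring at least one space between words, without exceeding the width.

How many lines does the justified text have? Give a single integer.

Answer: 7

Derivation:
Line 1: ['table', 'cherry', 'journey'] (min_width=20, slack=2)
Line 2: ['frog', 'sound', 'library'] (min_width=18, slack=4)
Line 3: ['structure', 'fox', 'deep'] (min_width=18, slack=4)
Line 4: ['sound', 'fire', 'butter'] (min_width=17, slack=5)
Line 5: ['progress', 'angry', 'as', 'I'] (min_width=19, slack=3)
Line 6: ['silver', 'slow', 'laser', 'wind'] (min_width=22, slack=0)
Line 7: ['content', 'rainbow'] (min_width=15, slack=7)
Total lines: 7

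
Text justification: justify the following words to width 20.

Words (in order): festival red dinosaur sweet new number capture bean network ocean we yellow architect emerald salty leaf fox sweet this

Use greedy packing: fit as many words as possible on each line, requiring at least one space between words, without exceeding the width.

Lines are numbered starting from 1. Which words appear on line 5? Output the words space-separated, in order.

Line 1: ['festival', 'red'] (min_width=12, slack=8)
Line 2: ['dinosaur', 'sweet', 'new'] (min_width=18, slack=2)
Line 3: ['number', 'capture', 'bean'] (min_width=19, slack=1)
Line 4: ['network', 'ocean', 'we'] (min_width=16, slack=4)
Line 5: ['yellow', 'architect'] (min_width=16, slack=4)
Line 6: ['emerald', 'salty', 'leaf'] (min_width=18, slack=2)
Line 7: ['fox', 'sweet', 'this'] (min_width=14, slack=6)

Answer: yellow architect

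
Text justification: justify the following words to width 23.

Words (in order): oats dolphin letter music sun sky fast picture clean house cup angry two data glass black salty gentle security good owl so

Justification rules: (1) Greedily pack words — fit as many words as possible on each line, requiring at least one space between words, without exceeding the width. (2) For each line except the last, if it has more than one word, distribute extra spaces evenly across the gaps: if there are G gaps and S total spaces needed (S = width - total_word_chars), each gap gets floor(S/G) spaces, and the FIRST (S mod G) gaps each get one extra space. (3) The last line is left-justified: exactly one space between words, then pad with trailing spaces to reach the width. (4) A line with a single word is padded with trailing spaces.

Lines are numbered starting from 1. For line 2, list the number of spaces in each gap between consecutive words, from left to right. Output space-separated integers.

Line 1: ['oats', 'dolphin', 'letter'] (min_width=19, slack=4)
Line 2: ['music', 'sun', 'sky', 'fast'] (min_width=18, slack=5)
Line 3: ['picture', 'clean', 'house', 'cup'] (min_width=23, slack=0)
Line 4: ['angry', 'two', 'data', 'glass'] (min_width=20, slack=3)
Line 5: ['black', 'salty', 'gentle'] (min_width=18, slack=5)
Line 6: ['security', 'good', 'owl', 'so'] (min_width=20, slack=3)

Answer: 3 3 2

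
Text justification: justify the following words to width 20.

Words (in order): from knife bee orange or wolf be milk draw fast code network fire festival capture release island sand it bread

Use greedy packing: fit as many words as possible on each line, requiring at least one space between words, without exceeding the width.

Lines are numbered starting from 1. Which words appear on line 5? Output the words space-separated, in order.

Line 1: ['from', 'knife', 'bee'] (min_width=14, slack=6)
Line 2: ['orange', 'or', 'wolf', 'be'] (min_width=17, slack=3)
Line 3: ['milk', 'draw', 'fast', 'code'] (min_width=19, slack=1)
Line 4: ['network', 'fire'] (min_width=12, slack=8)
Line 5: ['festival', 'capture'] (min_width=16, slack=4)
Line 6: ['release', 'island', 'sand'] (min_width=19, slack=1)
Line 7: ['it', 'bread'] (min_width=8, slack=12)

Answer: festival capture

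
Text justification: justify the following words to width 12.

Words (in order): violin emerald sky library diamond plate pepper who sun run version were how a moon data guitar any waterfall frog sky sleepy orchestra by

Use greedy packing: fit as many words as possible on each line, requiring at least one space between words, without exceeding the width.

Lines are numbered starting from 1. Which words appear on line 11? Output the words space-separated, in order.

Answer: waterfall

Derivation:
Line 1: ['violin'] (min_width=6, slack=6)
Line 2: ['emerald', 'sky'] (min_width=11, slack=1)
Line 3: ['library'] (min_width=7, slack=5)
Line 4: ['diamond'] (min_width=7, slack=5)
Line 5: ['plate', 'pepper'] (min_width=12, slack=0)
Line 6: ['who', 'sun', 'run'] (min_width=11, slack=1)
Line 7: ['version', 'were'] (min_width=12, slack=0)
Line 8: ['how', 'a', 'moon'] (min_width=10, slack=2)
Line 9: ['data', 'guitar'] (min_width=11, slack=1)
Line 10: ['any'] (min_width=3, slack=9)
Line 11: ['waterfall'] (min_width=9, slack=3)
Line 12: ['frog', 'sky'] (min_width=8, slack=4)
Line 13: ['sleepy'] (min_width=6, slack=6)
Line 14: ['orchestra', 'by'] (min_width=12, slack=0)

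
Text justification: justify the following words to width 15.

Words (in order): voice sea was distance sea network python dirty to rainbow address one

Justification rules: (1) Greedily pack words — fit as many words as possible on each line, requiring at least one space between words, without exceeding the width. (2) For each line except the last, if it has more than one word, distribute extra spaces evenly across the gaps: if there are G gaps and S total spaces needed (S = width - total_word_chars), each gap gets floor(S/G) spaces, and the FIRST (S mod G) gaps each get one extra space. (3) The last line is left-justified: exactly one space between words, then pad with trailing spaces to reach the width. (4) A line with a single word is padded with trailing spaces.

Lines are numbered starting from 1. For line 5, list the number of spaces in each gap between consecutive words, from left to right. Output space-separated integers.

Answer: 1

Derivation:
Line 1: ['voice', 'sea', 'was'] (min_width=13, slack=2)
Line 2: ['distance', 'sea'] (min_width=12, slack=3)
Line 3: ['network', 'python'] (min_width=14, slack=1)
Line 4: ['dirty', 'to'] (min_width=8, slack=7)
Line 5: ['rainbow', 'address'] (min_width=15, slack=0)
Line 6: ['one'] (min_width=3, slack=12)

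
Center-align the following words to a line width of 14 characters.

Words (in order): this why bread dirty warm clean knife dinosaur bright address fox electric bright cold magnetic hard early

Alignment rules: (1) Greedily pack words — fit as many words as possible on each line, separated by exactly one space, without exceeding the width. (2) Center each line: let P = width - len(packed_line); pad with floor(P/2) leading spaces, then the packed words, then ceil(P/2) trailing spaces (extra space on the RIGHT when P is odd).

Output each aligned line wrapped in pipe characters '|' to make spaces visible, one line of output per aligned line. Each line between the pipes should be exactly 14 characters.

Line 1: ['this', 'why', 'bread'] (min_width=14, slack=0)
Line 2: ['dirty', 'warm'] (min_width=10, slack=4)
Line 3: ['clean', 'knife'] (min_width=11, slack=3)
Line 4: ['dinosaur'] (min_width=8, slack=6)
Line 5: ['bright', 'address'] (min_width=14, slack=0)
Line 6: ['fox', 'electric'] (min_width=12, slack=2)
Line 7: ['bright', 'cold'] (min_width=11, slack=3)
Line 8: ['magnetic', 'hard'] (min_width=13, slack=1)
Line 9: ['early'] (min_width=5, slack=9)

Answer: |this why bread|
|  dirty warm  |
| clean knife  |
|   dinosaur   |
|bright address|
| fox electric |
| bright cold  |
|magnetic hard |
|    early     |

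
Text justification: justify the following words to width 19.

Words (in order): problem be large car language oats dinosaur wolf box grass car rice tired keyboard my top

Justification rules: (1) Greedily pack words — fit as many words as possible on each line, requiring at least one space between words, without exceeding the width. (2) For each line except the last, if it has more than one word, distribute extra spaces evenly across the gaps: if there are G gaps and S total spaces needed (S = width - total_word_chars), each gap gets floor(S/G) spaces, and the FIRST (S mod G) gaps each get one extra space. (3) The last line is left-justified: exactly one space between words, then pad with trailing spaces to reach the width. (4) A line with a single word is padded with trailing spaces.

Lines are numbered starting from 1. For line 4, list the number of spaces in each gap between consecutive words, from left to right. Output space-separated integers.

Answer: 4 3

Derivation:
Line 1: ['problem', 'be', 'large'] (min_width=16, slack=3)
Line 2: ['car', 'language', 'oats'] (min_width=17, slack=2)
Line 3: ['dinosaur', 'wolf', 'box'] (min_width=17, slack=2)
Line 4: ['grass', 'car', 'rice'] (min_width=14, slack=5)
Line 5: ['tired', 'keyboard', 'my'] (min_width=17, slack=2)
Line 6: ['top'] (min_width=3, slack=16)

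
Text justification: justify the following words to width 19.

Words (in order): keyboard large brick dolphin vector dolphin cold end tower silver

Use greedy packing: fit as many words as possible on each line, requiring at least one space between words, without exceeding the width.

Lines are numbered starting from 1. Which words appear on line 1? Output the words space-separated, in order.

Line 1: ['keyboard', 'large'] (min_width=14, slack=5)
Line 2: ['brick', 'dolphin'] (min_width=13, slack=6)
Line 3: ['vector', 'dolphin', 'cold'] (min_width=19, slack=0)
Line 4: ['end', 'tower', 'silver'] (min_width=16, slack=3)

Answer: keyboard large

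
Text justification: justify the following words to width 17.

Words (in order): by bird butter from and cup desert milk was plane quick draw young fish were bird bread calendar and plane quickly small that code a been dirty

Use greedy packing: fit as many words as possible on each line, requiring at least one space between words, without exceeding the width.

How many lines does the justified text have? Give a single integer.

Line 1: ['by', 'bird', 'butter'] (min_width=14, slack=3)
Line 2: ['from', 'and', 'cup'] (min_width=12, slack=5)
Line 3: ['desert', 'milk', 'was'] (min_width=15, slack=2)
Line 4: ['plane', 'quick', 'draw'] (min_width=16, slack=1)
Line 5: ['young', 'fish', 'were'] (min_width=15, slack=2)
Line 6: ['bird', 'bread'] (min_width=10, slack=7)
Line 7: ['calendar', 'and'] (min_width=12, slack=5)
Line 8: ['plane', 'quickly'] (min_width=13, slack=4)
Line 9: ['small', 'that', 'code', 'a'] (min_width=17, slack=0)
Line 10: ['been', 'dirty'] (min_width=10, slack=7)
Total lines: 10

Answer: 10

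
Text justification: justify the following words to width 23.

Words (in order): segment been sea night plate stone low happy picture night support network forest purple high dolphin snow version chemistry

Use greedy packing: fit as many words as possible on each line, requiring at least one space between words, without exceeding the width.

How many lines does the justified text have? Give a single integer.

Line 1: ['segment', 'been', 'sea', 'night'] (min_width=22, slack=1)
Line 2: ['plate', 'stone', 'low', 'happy'] (min_width=21, slack=2)
Line 3: ['picture', 'night', 'support'] (min_width=21, slack=2)
Line 4: ['network', 'forest', 'purple'] (min_width=21, slack=2)
Line 5: ['high', 'dolphin', 'snow'] (min_width=17, slack=6)
Line 6: ['version', 'chemistry'] (min_width=17, slack=6)
Total lines: 6

Answer: 6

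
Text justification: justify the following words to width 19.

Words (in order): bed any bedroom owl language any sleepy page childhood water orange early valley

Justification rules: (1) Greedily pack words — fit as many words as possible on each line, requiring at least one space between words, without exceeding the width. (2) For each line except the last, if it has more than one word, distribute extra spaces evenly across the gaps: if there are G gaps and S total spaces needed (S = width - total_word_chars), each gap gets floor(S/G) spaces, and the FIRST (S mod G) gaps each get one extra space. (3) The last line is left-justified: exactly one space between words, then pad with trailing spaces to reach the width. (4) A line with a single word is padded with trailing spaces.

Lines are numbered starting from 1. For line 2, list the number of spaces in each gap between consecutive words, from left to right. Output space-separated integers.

Answer: 1 1

Derivation:
Line 1: ['bed', 'any', 'bedroom', 'owl'] (min_width=19, slack=0)
Line 2: ['language', 'any', 'sleepy'] (min_width=19, slack=0)
Line 3: ['page', 'childhood'] (min_width=14, slack=5)
Line 4: ['water', 'orange', 'early'] (min_width=18, slack=1)
Line 5: ['valley'] (min_width=6, slack=13)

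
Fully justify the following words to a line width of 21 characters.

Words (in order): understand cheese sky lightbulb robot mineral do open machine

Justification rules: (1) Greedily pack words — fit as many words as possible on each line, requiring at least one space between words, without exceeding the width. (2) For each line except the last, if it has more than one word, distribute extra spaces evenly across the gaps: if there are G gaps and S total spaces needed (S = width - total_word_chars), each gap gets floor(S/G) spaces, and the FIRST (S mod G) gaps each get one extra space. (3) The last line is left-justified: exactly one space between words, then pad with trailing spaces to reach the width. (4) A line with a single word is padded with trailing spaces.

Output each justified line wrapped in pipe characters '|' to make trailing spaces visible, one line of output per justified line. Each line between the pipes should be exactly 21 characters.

Line 1: ['understand', 'cheese', 'sky'] (min_width=21, slack=0)
Line 2: ['lightbulb', 'robot'] (min_width=15, slack=6)
Line 3: ['mineral', 'do', 'open'] (min_width=15, slack=6)
Line 4: ['machine'] (min_width=7, slack=14)

Answer: |understand cheese sky|
|lightbulb       robot|
|mineral    do    open|
|machine              |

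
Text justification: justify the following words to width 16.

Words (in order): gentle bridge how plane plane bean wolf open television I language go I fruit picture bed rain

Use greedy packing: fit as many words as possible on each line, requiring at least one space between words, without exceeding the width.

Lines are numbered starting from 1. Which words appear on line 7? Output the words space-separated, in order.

Line 1: ['gentle', 'bridge'] (min_width=13, slack=3)
Line 2: ['how', 'plane', 'plane'] (min_width=15, slack=1)
Line 3: ['bean', 'wolf', 'open'] (min_width=14, slack=2)
Line 4: ['television', 'I'] (min_width=12, slack=4)
Line 5: ['language', 'go', 'I'] (min_width=13, slack=3)
Line 6: ['fruit', 'picture'] (min_width=13, slack=3)
Line 7: ['bed', 'rain'] (min_width=8, slack=8)

Answer: bed rain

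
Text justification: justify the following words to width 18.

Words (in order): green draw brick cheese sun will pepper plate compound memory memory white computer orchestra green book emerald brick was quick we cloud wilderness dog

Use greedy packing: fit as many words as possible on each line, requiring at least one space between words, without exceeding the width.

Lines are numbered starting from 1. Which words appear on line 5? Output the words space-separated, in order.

Line 1: ['green', 'draw', 'brick'] (min_width=16, slack=2)
Line 2: ['cheese', 'sun', 'will'] (min_width=15, slack=3)
Line 3: ['pepper', 'plate'] (min_width=12, slack=6)
Line 4: ['compound', 'memory'] (min_width=15, slack=3)
Line 5: ['memory', 'white'] (min_width=12, slack=6)
Line 6: ['computer', 'orchestra'] (min_width=18, slack=0)
Line 7: ['green', 'book', 'emerald'] (min_width=18, slack=0)
Line 8: ['brick', 'was', 'quick', 'we'] (min_width=18, slack=0)
Line 9: ['cloud', 'wilderness'] (min_width=16, slack=2)
Line 10: ['dog'] (min_width=3, slack=15)

Answer: memory white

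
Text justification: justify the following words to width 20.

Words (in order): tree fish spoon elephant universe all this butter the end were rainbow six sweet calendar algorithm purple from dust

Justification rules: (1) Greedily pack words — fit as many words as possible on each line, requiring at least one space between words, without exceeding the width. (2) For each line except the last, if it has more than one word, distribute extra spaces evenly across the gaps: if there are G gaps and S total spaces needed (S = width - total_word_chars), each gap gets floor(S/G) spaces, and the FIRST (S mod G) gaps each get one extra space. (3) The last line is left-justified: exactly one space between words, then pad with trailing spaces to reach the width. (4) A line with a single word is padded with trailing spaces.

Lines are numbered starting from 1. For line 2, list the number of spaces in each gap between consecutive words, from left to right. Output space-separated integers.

Answer: 4

Derivation:
Line 1: ['tree', 'fish', 'spoon'] (min_width=15, slack=5)
Line 2: ['elephant', 'universe'] (min_width=17, slack=3)
Line 3: ['all', 'this', 'butter', 'the'] (min_width=19, slack=1)
Line 4: ['end', 'were', 'rainbow', 'six'] (min_width=20, slack=0)
Line 5: ['sweet', 'calendar'] (min_width=14, slack=6)
Line 6: ['algorithm', 'purple'] (min_width=16, slack=4)
Line 7: ['from', 'dust'] (min_width=9, slack=11)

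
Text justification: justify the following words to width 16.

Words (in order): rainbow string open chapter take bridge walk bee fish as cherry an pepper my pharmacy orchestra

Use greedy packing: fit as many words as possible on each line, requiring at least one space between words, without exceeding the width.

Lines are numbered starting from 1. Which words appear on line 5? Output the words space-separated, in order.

Line 1: ['rainbow', 'string'] (min_width=14, slack=2)
Line 2: ['open', 'chapter'] (min_width=12, slack=4)
Line 3: ['take', 'bridge', 'walk'] (min_width=16, slack=0)
Line 4: ['bee', 'fish', 'as'] (min_width=11, slack=5)
Line 5: ['cherry', 'an', 'pepper'] (min_width=16, slack=0)
Line 6: ['my', 'pharmacy'] (min_width=11, slack=5)
Line 7: ['orchestra'] (min_width=9, slack=7)

Answer: cherry an pepper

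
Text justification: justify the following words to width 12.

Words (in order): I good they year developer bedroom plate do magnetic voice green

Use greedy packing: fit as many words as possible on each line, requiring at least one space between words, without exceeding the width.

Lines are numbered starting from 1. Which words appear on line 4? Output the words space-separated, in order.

Line 1: ['I', 'good', 'they'] (min_width=11, slack=1)
Line 2: ['year'] (min_width=4, slack=8)
Line 3: ['developer'] (min_width=9, slack=3)
Line 4: ['bedroom'] (min_width=7, slack=5)
Line 5: ['plate', 'do'] (min_width=8, slack=4)
Line 6: ['magnetic'] (min_width=8, slack=4)
Line 7: ['voice', 'green'] (min_width=11, slack=1)

Answer: bedroom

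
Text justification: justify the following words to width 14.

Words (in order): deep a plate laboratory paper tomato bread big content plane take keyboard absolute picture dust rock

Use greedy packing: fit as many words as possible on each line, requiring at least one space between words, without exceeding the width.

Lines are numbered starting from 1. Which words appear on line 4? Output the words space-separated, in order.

Answer: bread big

Derivation:
Line 1: ['deep', 'a', 'plate'] (min_width=12, slack=2)
Line 2: ['laboratory'] (min_width=10, slack=4)
Line 3: ['paper', 'tomato'] (min_width=12, slack=2)
Line 4: ['bread', 'big'] (min_width=9, slack=5)
Line 5: ['content', 'plane'] (min_width=13, slack=1)
Line 6: ['take', 'keyboard'] (min_width=13, slack=1)
Line 7: ['absolute'] (min_width=8, slack=6)
Line 8: ['picture', 'dust'] (min_width=12, slack=2)
Line 9: ['rock'] (min_width=4, slack=10)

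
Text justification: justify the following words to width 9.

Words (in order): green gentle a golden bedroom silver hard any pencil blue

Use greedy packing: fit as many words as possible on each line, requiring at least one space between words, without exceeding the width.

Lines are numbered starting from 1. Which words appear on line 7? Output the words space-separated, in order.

Line 1: ['green'] (min_width=5, slack=4)
Line 2: ['gentle', 'a'] (min_width=8, slack=1)
Line 3: ['golden'] (min_width=6, slack=3)
Line 4: ['bedroom'] (min_width=7, slack=2)
Line 5: ['silver'] (min_width=6, slack=3)
Line 6: ['hard', 'any'] (min_width=8, slack=1)
Line 7: ['pencil'] (min_width=6, slack=3)
Line 8: ['blue'] (min_width=4, slack=5)

Answer: pencil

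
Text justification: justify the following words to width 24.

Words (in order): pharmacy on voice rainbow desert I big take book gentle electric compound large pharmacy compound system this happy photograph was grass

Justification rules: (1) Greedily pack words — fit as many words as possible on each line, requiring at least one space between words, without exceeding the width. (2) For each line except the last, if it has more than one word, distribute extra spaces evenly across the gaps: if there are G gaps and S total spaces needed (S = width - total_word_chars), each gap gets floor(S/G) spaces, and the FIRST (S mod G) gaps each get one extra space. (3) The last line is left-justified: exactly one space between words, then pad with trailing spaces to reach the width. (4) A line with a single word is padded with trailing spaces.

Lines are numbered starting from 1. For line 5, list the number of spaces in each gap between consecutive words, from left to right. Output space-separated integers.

Line 1: ['pharmacy', 'on', 'voice'] (min_width=17, slack=7)
Line 2: ['rainbow', 'desert', 'I', 'big'] (min_width=20, slack=4)
Line 3: ['take', 'book', 'gentle'] (min_width=16, slack=8)
Line 4: ['electric', 'compound', 'large'] (min_width=23, slack=1)
Line 5: ['pharmacy', 'compound', 'system'] (min_width=24, slack=0)
Line 6: ['this', 'happy', 'photograph'] (min_width=21, slack=3)
Line 7: ['was', 'grass'] (min_width=9, slack=15)

Answer: 1 1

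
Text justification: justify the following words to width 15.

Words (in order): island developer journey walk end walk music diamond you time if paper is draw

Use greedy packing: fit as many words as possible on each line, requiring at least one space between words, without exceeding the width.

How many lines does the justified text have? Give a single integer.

Line 1: ['island'] (min_width=6, slack=9)
Line 2: ['developer'] (min_width=9, slack=6)
Line 3: ['journey', 'walk'] (min_width=12, slack=3)
Line 4: ['end', 'walk', 'music'] (min_width=14, slack=1)
Line 5: ['diamond', 'you'] (min_width=11, slack=4)
Line 6: ['time', 'if', 'paper'] (min_width=13, slack=2)
Line 7: ['is', 'draw'] (min_width=7, slack=8)
Total lines: 7

Answer: 7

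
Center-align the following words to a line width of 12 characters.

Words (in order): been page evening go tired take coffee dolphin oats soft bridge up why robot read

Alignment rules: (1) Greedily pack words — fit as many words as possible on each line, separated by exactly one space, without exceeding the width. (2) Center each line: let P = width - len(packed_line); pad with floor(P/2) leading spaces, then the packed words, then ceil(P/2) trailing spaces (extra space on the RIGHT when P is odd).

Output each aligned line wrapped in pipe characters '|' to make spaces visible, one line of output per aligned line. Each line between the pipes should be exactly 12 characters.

Line 1: ['been', 'page'] (min_width=9, slack=3)
Line 2: ['evening', 'go'] (min_width=10, slack=2)
Line 3: ['tired', 'take'] (min_width=10, slack=2)
Line 4: ['coffee'] (min_width=6, slack=6)
Line 5: ['dolphin', 'oats'] (min_width=12, slack=0)
Line 6: ['soft', 'bridge'] (min_width=11, slack=1)
Line 7: ['up', 'why', 'robot'] (min_width=12, slack=0)
Line 8: ['read'] (min_width=4, slack=8)

Answer: | been page  |
| evening go |
| tired take |
|   coffee   |
|dolphin oats|
|soft bridge |
|up why robot|
|    read    |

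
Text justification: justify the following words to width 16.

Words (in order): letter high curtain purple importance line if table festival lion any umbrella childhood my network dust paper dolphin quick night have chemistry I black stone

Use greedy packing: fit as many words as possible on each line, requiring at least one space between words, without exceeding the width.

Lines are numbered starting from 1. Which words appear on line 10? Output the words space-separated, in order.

Answer: quick night have

Derivation:
Line 1: ['letter', 'high'] (min_width=11, slack=5)
Line 2: ['curtain', 'purple'] (min_width=14, slack=2)
Line 3: ['importance', 'line'] (min_width=15, slack=1)
Line 4: ['if', 'table'] (min_width=8, slack=8)
Line 5: ['festival', 'lion'] (min_width=13, slack=3)
Line 6: ['any', 'umbrella'] (min_width=12, slack=4)
Line 7: ['childhood', 'my'] (min_width=12, slack=4)
Line 8: ['network', 'dust'] (min_width=12, slack=4)
Line 9: ['paper', 'dolphin'] (min_width=13, slack=3)
Line 10: ['quick', 'night', 'have'] (min_width=16, slack=0)
Line 11: ['chemistry', 'I'] (min_width=11, slack=5)
Line 12: ['black', 'stone'] (min_width=11, slack=5)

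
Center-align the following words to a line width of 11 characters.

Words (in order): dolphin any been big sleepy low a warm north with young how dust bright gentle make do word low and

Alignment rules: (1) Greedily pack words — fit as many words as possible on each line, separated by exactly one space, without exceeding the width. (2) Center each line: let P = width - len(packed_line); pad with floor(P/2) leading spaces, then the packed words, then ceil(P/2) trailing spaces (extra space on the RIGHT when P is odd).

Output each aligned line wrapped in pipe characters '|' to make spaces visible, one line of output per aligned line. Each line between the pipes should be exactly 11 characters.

Line 1: ['dolphin', 'any'] (min_width=11, slack=0)
Line 2: ['been', 'big'] (min_width=8, slack=3)
Line 3: ['sleepy', 'low'] (min_width=10, slack=1)
Line 4: ['a', 'warm'] (min_width=6, slack=5)
Line 5: ['north', 'with'] (min_width=10, slack=1)
Line 6: ['young', 'how'] (min_width=9, slack=2)
Line 7: ['dust', 'bright'] (min_width=11, slack=0)
Line 8: ['gentle', 'make'] (min_width=11, slack=0)
Line 9: ['do', 'word', 'low'] (min_width=11, slack=0)
Line 10: ['and'] (min_width=3, slack=8)

Answer: |dolphin any|
| been big  |
|sleepy low |
|  a warm   |
|north with |
| young how |
|dust bright|
|gentle make|
|do word low|
|    and    |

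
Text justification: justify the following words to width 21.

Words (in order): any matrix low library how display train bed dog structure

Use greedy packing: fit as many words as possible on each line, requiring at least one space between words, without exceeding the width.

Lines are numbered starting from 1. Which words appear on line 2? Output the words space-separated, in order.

Answer: library how display

Derivation:
Line 1: ['any', 'matrix', 'low'] (min_width=14, slack=7)
Line 2: ['library', 'how', 'display'] (min_width=19, slack=2)
Line 3: ['train', 'bed', 'dog'] (min_width=13, slack=8)
Line 4: ['structure'] (min_width=9, slack=12)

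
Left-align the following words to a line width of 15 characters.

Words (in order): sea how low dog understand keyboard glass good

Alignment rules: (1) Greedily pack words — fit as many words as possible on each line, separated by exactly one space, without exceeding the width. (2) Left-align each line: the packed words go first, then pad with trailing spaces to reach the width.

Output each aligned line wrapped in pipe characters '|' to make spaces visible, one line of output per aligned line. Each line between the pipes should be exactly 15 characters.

Line 1: ['sea', 'how', 'low', 'dog'] (min_width=15, slack=0)
Line 2: ['understand'] (min_width=10, slack=5)
Line 3: ['keyboard', 'glass'] (min_width=14, slack=1)
Line 4: ['good'] (min_width=4, slack=11)

Answer: |sea how low dog|
|understand     |
|keyboard glass |
|good           |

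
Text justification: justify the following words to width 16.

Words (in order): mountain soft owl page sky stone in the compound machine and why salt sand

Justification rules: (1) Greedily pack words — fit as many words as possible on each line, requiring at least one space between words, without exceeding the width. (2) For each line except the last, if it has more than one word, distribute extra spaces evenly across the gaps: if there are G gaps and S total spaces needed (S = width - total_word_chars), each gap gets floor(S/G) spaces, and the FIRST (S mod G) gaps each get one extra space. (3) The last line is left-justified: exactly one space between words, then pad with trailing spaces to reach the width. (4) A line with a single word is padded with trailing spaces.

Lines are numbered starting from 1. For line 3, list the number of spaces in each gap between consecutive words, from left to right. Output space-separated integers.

Answer: 3 3

Derivation:
Line 1: ['mountain', 'soft'] (min_width=13, slack=3)
Line 2: ['owl', 'page', 'sky'] (min_width=12, slack=4)
Line 3: ['stone', 'in', 'the'] (min_width=12, slack=4)
Line 4: ['compound', 'machine'] (min_width=16, slack=0)
Line 5: ['and', 'why', 'salt'] (min_width=12, slack=4)
Line 6: ['sand'] (min_width=4, slack=12)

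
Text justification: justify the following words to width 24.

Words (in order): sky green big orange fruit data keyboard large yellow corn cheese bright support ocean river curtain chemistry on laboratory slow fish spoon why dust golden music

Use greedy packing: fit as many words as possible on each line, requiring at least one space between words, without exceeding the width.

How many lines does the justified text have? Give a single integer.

Answer: 8

Derivation:
Line 1: ['sky', 'green', 'big', 'orange'] (min_width=20, slack=4)
Line 2: ['fruit', 'data', 'keyboard'] (min_width=19, slack=5)
Line 3: ['large', 'yellow', 'corn', 'cheese'] (min_width=24, slack=0)
Line 4: ['bright', 'support', 'ocean'] (min_width=20, slack=4)
Line 5: ['river', 'curtain', 'chemistry'] (min_width=23, slack=1)
Line 6: ['on', 'laboratory', 'slow', 'fish'] (min_width=23, slack=1)
Line 7: ['spoon', 'why', 'dust', 'golden'] (min_width=21, slack=3)
Line 8: ['music'] (min_width=5, slack=19)
Total lines: 8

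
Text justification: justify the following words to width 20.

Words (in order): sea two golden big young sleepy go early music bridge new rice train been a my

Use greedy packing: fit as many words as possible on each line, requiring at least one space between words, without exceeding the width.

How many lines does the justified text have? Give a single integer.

Line 1: ['sea', 'two', 'golden', 'big'] (min_width=18, slack=2)
Line 2: ['young', 'sleepy', 'go'] (min_width=15, slack=5)
Line 3: ['early', 'music', 'bridge'] (min_width=18, slack=2)
Line 4: ['new', 'rice', 'train', 'been'] (min_width=19, slack=1)
Line 5: ['a', 'my'] (min_width=4, slack=16)
Total lines: 5

Answer: 5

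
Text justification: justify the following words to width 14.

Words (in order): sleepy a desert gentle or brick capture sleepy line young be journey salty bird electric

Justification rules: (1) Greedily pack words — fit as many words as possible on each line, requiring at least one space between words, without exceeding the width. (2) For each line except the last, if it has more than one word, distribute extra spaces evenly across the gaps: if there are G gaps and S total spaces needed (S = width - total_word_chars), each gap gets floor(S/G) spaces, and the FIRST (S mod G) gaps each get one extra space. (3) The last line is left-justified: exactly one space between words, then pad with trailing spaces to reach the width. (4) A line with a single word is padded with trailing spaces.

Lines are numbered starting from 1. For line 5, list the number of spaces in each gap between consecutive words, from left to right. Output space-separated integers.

Line 1: ['sleepy', 'a'] (min_width=8, slack=6)
Line 2: ['desert', 'gentle'] (min_width=13, slack=1)
Line 3: ['or', 'brick'] (min_width=8, slack=6)
Line 4: ['capture', 'sleepy'] (min_width=14, slack=0)
Line 5: ['line', 'young', 'be'] (min_width=13, slack=1)
Line 6: ['journey', 'salty'] (min_width=13, slack=1)
Line 7: ['bird', 'electric'] (min_width=13, slack=1)

Answer: 2 1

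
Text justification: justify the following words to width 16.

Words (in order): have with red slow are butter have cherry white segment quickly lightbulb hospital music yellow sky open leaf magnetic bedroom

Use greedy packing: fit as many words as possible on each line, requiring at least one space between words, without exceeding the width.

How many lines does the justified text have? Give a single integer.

Line 1: ['have', 'with', 'red'] (min_width=13, slack=3)
Line 2: ['slow', 'are', 'butter'] (min_width=15, slack=1)
Line 3: ['have', 'cherry'] (min_width=11, slack=5)
Line 4: ['white', 'segment'] (min_width=13, slack=3)
Line 5: ['quickly'] (min_width=7, slack=9)
Line 6: ['lightbulb'] (min_width=9, slack=7)
Line 7: ['hospital', 'music'] (min_width=14, slack=2)
Line 8: ['yellow', 'sky', 'open'] (min_width=15, slack=1)
Line 9: ['leaf', 'magnetic'] (min_width=13, slack=3)
Line 10: ['bedroom'] (min_width=7, slack=9)
Total lines: 10

Answer: 10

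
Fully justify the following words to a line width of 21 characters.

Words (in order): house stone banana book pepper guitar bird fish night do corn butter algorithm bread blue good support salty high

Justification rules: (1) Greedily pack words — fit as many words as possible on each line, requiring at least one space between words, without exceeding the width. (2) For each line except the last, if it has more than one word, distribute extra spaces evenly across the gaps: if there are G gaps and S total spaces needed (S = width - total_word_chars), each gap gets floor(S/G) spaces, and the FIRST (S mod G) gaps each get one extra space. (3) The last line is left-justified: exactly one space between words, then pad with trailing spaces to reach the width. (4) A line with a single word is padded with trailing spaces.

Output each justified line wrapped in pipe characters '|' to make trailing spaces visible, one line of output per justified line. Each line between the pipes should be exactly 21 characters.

Line 1: ['house', 'stone', 'banana'] (min_width=18, slack=3)
Line 2: ['book', 'pepper', 'guitar'] (min_width=18, slack=3)
Line 3: ['bird', 'fish', 'night', 'do'] (min_width=18, slack=3)
Line 4: ['corn', 'butter', 'algorithm'] (min_width=21, slack=0)
Line 5: ['bread', 'blue', 'good'] (min_width=15, slack=6)
Line 6: ['support', 'salty', 'high'] (min_width=18, slack=3)

Answer: |house   stone  banana|
|book   pepper  guitar|
|bird  fish  night  do|
|corn butter algorithm|
|bread    blue    good|
|support salty high   |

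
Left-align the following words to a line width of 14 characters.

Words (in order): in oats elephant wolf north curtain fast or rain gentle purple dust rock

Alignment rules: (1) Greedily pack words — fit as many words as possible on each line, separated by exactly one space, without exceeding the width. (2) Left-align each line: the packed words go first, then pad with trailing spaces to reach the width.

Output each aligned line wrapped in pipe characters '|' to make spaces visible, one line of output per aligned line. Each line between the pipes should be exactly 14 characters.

Answer: |in oats       |
|elephant wolf |
|north curtain |
|fast or rain  |
|gentle purple |
|dust rock     |

Derivation:
Line 1: ['in', 'oats'] (min_width=7, slack=7)
Line 2: ['elephant', 'wolf'] (min_width=13, slack=1)
Line 3: ['north', 'curtain'] (min_width=13, slack=1)
Line 4: ['fast', 'or', 'rain'] (min_width=12, slack=2)
Line 5: ['gentle', 'purple'] (min_width=13, slack=1)
Line 6: ['dust', 'rock'] (min_width=9, slack=5)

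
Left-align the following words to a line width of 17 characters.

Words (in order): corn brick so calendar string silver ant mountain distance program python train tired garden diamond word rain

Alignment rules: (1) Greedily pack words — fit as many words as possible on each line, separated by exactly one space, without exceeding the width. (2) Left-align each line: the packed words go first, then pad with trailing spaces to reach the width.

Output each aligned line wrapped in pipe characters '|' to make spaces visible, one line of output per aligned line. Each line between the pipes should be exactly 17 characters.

Line 1: ['corn', 'brick', 'so'] (min_width=13, slack=4)
Line 2: ['calendar', 'string'] (min_width=15, slack=2)
Line 3: ['silver', 'ant'] (min_width=10, slack=7)
Line 4: ['mountain', 'distance'] (min_width=17, slack=0)
Line 5: ['program', 'python'] (min_width=14, slack=3)
Line 6: ['train', 'tired'] (min_width=11, slack=6)
Line 7: ['garden', 'diamond'] (min_width=14, slack=3)
Line 8: ['word', 'rain'] (min_width=9, slack=8)

Answer: |corn brick so    |
|calendar string  |
|silver ant       |
|mountain distance|
|program python   |
|train tired      |
|garden diamond   |
|word rain        |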